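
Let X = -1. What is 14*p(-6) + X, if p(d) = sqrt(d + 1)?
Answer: -1 + 14*I*sqrt(5) ≈ -1.0 + 31.305*I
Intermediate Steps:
p(d) = sqrt(1 + d)
14*p(-6) + X = 14*sqrt(1 - 6) - 1 = 14*sqrt(-5) - 1 = 14*(I*sqrt(5)) - 1 = 14*I*sqrt(5) - 1 = -1 + 14*I*sqrt(5)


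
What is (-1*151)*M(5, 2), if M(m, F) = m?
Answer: -755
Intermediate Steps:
(-1*151)*M(5, 2) = -1*151*5 = -151*5 = -755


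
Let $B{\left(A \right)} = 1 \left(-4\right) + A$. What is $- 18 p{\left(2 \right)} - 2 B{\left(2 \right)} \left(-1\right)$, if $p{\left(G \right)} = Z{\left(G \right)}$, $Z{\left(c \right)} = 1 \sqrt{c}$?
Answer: $72 \sqrt{2} \approx 101.82$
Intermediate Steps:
$Z{\left(c \right)} = \sqrt{c}$
$B{\left(A \right)} = -4 + A$
$p{\left(G \right)} = \sqrt{G}$
$- 18 p{\left(2 \right)} - 2 B{\left(2 \right)} \left(-1\right) = - 18 \sqrt{2} - 2 \left(-4 + 2\right) \left(-1\right) = - 18 \sqrt{2} \left(-2\right) \left(-2\right) \left(-1\right) = - 18 \sqrt{2} \cdot 4 \left(-1\right) = - 18 \sqrt{2} \left(-4\right) = 72 \sqrt{2}$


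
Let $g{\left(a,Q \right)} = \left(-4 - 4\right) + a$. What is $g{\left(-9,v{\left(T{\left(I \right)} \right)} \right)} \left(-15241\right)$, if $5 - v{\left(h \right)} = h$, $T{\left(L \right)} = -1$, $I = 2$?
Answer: $259097$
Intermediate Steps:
$v{\left(h \right)} = 5 - h$
$g{\left(a,Q \right)} = -8 + a$
$g{\left(-9,v{\left(T{\left(I \right)} \right)} \right)} \left(-15241\right) = \left(-8 - 9\right) \left(-15241\right) = \left(-17\right) \left(-15241\right) = 259097$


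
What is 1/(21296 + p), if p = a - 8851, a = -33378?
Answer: -1/20933 ≈ -4.7771e-5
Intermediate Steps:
p = -42229 (p = -33378 - 8851 = -42229)
1/(21296 + p) = 1/(21296 - 42229) = 1/(-20933) = -1/20933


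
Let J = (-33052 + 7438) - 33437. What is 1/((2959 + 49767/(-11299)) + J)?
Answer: -11299/633833275 ≈ -1.7826e-5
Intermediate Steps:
J = -59051 (J = -25614 - 33437 = -59051)
1/((2959 + 49767/(-11299)) + J) = 1/((2959 + 49767/(-11299)) - 59051) = 1/((2959 + 49767*(-1/11299)) - 59051) = 1/((2959 - 49767/11299) - 59051) = 1/(33383974/11299 - 59051) = 1/(-633833275/11299) = -11299/633833275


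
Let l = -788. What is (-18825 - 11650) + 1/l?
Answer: -24014301/788 ≈ -30475.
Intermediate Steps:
(-18825 - 11650) + 1/l = (-18825 - 11650) + 1/(-788) = -30475 - 1/788 = -24014301/788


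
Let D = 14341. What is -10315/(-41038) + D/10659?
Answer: 41086679/25730826 ≈ 1.5968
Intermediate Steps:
-10315/(-41038) + D/10659 = -10315/(-41038) + 14341/10659 = -10315*(-1/41038) + 14341*(1/10659) = 10315/41038 + 14341/10659 = 41086679/25730826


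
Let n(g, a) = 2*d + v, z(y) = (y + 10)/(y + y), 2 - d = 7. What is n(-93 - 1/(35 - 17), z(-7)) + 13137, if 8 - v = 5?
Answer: 13130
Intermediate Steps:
d = -5 (d = 2 - 1*7 = 2 - 7 = -5)
z(y) = (10 + y)/(2*y) (z(y) = (10 + y)/((2*y)) = (10 + y)*(1/(2*y)) = (10 + y)/(2*y))
v = 3 (v = 8 - 1*5 = 8 - 5 = 3)
n(g, a) = -7 (n(g, a) = 2*(-5) + 3 = -10 + 3 = -7)
n(-93 - 1/(35 - 17), z(-7)) + 13137 = -7 + 13137 = 13130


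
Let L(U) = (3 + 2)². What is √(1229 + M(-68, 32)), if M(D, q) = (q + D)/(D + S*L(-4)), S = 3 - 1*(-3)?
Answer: √2065211/41 ≈ 35.051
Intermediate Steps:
S = 6 (S = 3 + 3 = 6)
L(U) = 25 (L(U) = 5² = 25)
M(D, q) = (D + q)/(150 + D) (M(D, q) = (q + D)/(D + 6*25) = (D + q)/(D + 150) = (D + q)/(150 + D))
√(1229 + M(-68, 32)) = √(1229 + (-68 + 32)/(150 - 68)) = √(1229 - 36/82) = √(1229 + (1/82)*(-36)) = √(1229 - 18/41) = √(50371/41) = √2065211/41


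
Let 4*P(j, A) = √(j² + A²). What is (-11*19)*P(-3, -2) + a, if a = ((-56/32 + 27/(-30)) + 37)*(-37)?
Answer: -25419/20 - 209*√13/4 ≈ -1459.3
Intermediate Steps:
P(j, A) = √(A² + j²)/4 (P(j, A) = √(j² + A²)/4 = √(A² + j²)/4)
a = -25419/20 (a = ((-56*1/32 + 27*(-1/30)) + 37)*(-37) = ((-7/4 - 9/10) + 37)*(-37) = (-53/20 + 37)*(-37) = (687/20)*(-37) = -25419/20 ≈ -1270.9)
(-11*19)*P(-3, -2) + a = (-11*19)*(√((-2)² + (-3)²)/4) - 25419/20 = -209*√(4 + 9)/4 - 25419/20 = -209*√13/4 - 25419/20 = -25419/20 - 209*√13/4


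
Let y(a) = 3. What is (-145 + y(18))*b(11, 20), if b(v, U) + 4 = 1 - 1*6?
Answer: 1278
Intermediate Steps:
b(v, U) = -9 (b(v, U) = -4 + (1 - 1*6) = -4 + (1 - 6) = -4 - 5 = -9)
(-145 + y(18))*b(11, 20) = (-145 + 3)*(-9) = -142*(-9) = 1278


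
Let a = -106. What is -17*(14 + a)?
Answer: 1564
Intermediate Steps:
-17*(14 + a) = -17*(14 - 106) = -17*(-92) = 1564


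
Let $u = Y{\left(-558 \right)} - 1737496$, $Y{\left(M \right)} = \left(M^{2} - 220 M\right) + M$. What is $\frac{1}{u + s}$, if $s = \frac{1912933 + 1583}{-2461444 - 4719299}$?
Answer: $- \frac{2393581}{3121062711502} \approx -7.6691 \cdot 10^{-7}$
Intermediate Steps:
$s = - \frac{638172}{2393581}$ ($s = \frac{1914516}{-7180743} = 1914516 \left(- \frac{1}{7180743}\right) = - \frac{638172}{2393581} \approx -0.26662$)
$Y{\left(M \right)} = M^{2} - 219 M$
$u = -1303930$ ($u = - 558 \left(-219 - 558\right) - 1737496 = \left(-558\right) \left(-777\right) - 1737496 = 433566 - 1737496 = -1303930$)
$\frac{1}{u + s} = \frac{1}{-1303930 - \frac{638172}{2393581}} = \frac{1}{- \frac{3121062711502}{2393581}} = - \frac{2393581}{3121062711502}$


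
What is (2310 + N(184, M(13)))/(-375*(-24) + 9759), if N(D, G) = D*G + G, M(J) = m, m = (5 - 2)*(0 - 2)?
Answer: 400/6253 ≈ 0.063969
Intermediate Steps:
m = -6 (m = 3*(-2) = -6)
M(J) = -6
N(D, G) = G + D*G
(2310 + N(184, M(13)))/(-375*(-24) + 9759) = (2310 - 6*(1 + 184))/(-375*(-24) + 9759) = (2310 - 6*185)/(9000 + 9759) = (2310 - 1110)/18759 = 1200*(1/18759) = 400/6253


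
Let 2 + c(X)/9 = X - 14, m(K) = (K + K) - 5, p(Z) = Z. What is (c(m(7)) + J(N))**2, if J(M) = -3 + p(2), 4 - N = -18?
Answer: 4096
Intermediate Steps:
N = 22 (N = 4 - 1*(-18) = 4 + 18 = 22)
m(K) = -5 + 2*K (m(K) = 2*K - 5 = -5 + 2*K)
J(M) = -1 (J(M) = -3 + 2 = -1)
c(X) = -144 + 9*X (c(X) = -18 + 9*(X - 14) = -18 + 9*(-14 + X) = -18 + (-126 + 9*X) = -144 + 9*X)
(c(m(7)) + J(N))**2 = ((-144 + 9*(-5 + 2*7)) - 1)**2 = ((-144 + 9*(-5 + 14)) - 1)**2 = ((-144 + 9*9) - 1)**2 = ((-144 + 81) - 1)**2 = (-63 - 1)**2 = (-64)**2 = 4096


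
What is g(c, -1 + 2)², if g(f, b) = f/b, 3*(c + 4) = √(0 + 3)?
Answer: (12 - √3)²/9 ≈ 11.715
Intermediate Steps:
c = -4 + √3/3 (c = -4 + √(0 + 3)/3 = -4 + √3/3 ≈ -3.4226)
g(c, -1 + 2)² = ((-4 + √3/3)/(-1 + 2))² = ((-4 + √3/3)/1)² = ((-4 + √3/3)*1)² = (-4 + √3/3)²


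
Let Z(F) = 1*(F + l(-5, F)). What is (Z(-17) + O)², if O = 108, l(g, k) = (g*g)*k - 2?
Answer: 112896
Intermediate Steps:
l(g, k) = -2 + k*g² (l(g, k) = g²*k - 2 = k*g² - 2 = -2 + k*g²)
Z(F) = -2 + 26*F (Z(F) = 1*(F + (-2 + F*(-5)²)) = 1*(F + (-2 + F*25)) = 1*(F + (-2 + 25*F)) = 1*(-2 + 26*F) = -2 + 26*F)
(Z(-17) + O)² = ((-2 + 26*(-17)) + 108)² = ((-2 - 442) + 108)² = (-444 + 108)² = (-336)² = 112896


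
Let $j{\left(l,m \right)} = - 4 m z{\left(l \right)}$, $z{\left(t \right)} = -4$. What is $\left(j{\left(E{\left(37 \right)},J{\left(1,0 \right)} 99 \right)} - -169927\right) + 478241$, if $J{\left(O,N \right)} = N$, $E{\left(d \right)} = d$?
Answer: $648168$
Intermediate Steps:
$j{\left(l,m \right)} = 16 m$ ($j{\left(l,m \right)} = - 4 m \left(-4\right) = 16 m$)
$\left(j{\left(E{\left(37 \right)},J{\left(1,0 \right)} 99 \right)} - -169927\right) + 478241 = \left(16 \cdot 0 \cdot 99 - -169927\right) + 478241 = \left(16 \cdot 0 + 169927\right) + 478241 = \left(0 + 169927\right) + 478241 = 169927 + 478241 = 648168$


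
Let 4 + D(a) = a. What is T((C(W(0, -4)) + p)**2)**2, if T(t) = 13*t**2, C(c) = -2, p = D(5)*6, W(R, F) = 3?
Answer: 11075584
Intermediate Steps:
D(a) = -4 + a
p = 6 (p = (-4 + 5)*6 = 1*6 = 6)
T((C(W(0, -4)) + p)**2)**2 = (13*((-2 + 6)**2)**2)**2 = (13*(4**2)**2)**2 = (13*16**2)**2 = (13*256)**2 = 3328**2 = 11075584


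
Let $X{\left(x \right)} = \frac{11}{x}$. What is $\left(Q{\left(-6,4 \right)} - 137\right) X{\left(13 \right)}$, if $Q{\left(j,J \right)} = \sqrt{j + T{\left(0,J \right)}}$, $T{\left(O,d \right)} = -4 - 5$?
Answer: $- \frac{1507}{13} + \frac{11 i \sqrt{15}}{13} \approx -115.92 + 3.2771 i$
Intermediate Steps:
$T{\left(O,d \right)} = -9$
$Q{\left(j,J \right)} = \sqrt{-9 + j}$ ($Q{\left(j,J \right)} = \sqrt{j - 9} = \sqrt{-9 + j}$)
$\left(Q{\left(-6,4 \right)} - 137\right) X{\left(13 \right)} = \left(\sqrt{-9 - 6} - 137\right) \frac{11}{13} = \left(\sqrt{-15} - 137\right) 11 \cdot \frac{1}{13} = \left(i \sqrt{15} - 137\right) \frac{11}{13} = \left(-137 + i \sqrt{15}\right) \frac{11}{13} = - \frac{1507}{13} + \frac{11 i \sqrt{15}}{13}$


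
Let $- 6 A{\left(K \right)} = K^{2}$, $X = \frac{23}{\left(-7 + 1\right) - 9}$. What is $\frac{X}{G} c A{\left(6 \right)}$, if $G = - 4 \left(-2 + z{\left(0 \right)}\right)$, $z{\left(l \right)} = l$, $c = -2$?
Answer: $- \frac{23}{10} \approx -2.3$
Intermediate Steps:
$X = - \frac{23}{15}$ ($X = \frac{23}{-6 - 9} = \frac{23}{-15} = 23 \left(- \frac{1}{15}\right) = - \frac{23}{15} \approx -1.5333$)
$G = 8$ ($G = - 4 \left(-2 + 0\right) = \left(-4\right) \left(-2\right) = 8$)
$A{\left(K \right)} = - \frac{K^{2}}{6}$
$\frac{X}{G} c A{\left(6 \right)} = - \frac{23}{15 \cdot 8} \left(-2\right) \left(- \frac{6^{2}}{6}\right) = \left(- \frac{23}{15}\right) \frac{1}{8} \left(-2\right) \left(\left(- \frac{1}{6}\right) 36\right) = \left(- \frac{23}{120}\right) \left(-2\right) \left(-6\right) = \frac{23}{60} \left(-6\right) = - \frac{23}{10}$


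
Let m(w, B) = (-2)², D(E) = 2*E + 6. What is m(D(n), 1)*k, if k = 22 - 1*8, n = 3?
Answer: 56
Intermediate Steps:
k = 14 (k = 22 - 8 = 14)
D(E) = 6 + 2*E
m(w, B) = 4
m(D(n), 1)*k = 4*14 = 56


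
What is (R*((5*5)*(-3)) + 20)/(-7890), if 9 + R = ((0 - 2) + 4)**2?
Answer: -79/1578 ≈ -0.050063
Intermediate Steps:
R = -5 (R = -9 + ((0 - 2) + 4)**2 = -9 + (-2 + 4)**2 = -9 + 2**2 = -9 + 4 = -5)
(R*((5*5)*(-3)) + 20)/(-7890) = (-5*5*5*(-3) + 20)/(-7890) = (-125*(-3) + 20)*(-1/7890) = (-5*(-75) + 20)*(-1/7890) = (375 + 20)*(-1/7890) = 395*(-1/7890) = -79/1578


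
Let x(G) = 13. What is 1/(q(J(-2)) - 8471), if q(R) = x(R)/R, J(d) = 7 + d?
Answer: -5/42342 ≈ -0.00011809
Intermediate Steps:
q(R) = 13/R
1/(q(J(-2)) - 8471) = 1/(13/(7 - 2) - 8471) = 1/(13/5 - 8471) = 1/(-42342/5) = -5/42342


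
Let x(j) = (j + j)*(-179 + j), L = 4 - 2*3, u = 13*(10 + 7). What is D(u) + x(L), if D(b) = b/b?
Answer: 725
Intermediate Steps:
u = 221 (u = 13*17 = 221)
D(b) = 1
L = -2 (L = 4 - 6 = -2)
x(j) = 2*j*(-179 + j) (x(j) = (2*j)*(-179 + j) = 2*j*(-179 + j))
D(u) + x(L) = 1 + 2*(-2)*(-179 - 2) = 1 + 2*(-2)*(-181) = 1 + 724 = 725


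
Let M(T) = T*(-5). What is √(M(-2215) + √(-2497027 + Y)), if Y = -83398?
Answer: √(11075 + 5*I*√103217) ≈ 105.51 + 7.6122*I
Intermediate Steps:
M(T) = -5*T
√(M(-2215) + √(-2497027 + Y)) = √(-5*(-2215) + √(-2497027 - 83398)) = √(11075 + √(-2580425)) = √(11075 + 5*I*√103217)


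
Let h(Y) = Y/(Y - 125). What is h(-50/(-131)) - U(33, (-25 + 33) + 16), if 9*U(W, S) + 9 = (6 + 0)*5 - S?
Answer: 647/1959 ≈ 0.33027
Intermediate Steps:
U(W, S) = 7/3 - S/9 (U(W, S) = -1 + ((6 + 0)*5 - S)/9 = -1 + (6*5 - S)/9 = -1 + (30 - S)/9 = -1 + (10/3 - S/9) = 7/3 - S/9)
h(Y) = Y/(-125 + Y)
h(-50/(-131)) - U(33, (-25 + 33) + 16) = (-50/(-131))/(-125 - 50/(-131)) - (7/3 - ((-25 + 33) + 16)/9) = (-50*(-1/131))/(-125 - 50*(-1/131)) - (7/3 - (8 + 16)/9) = 50/(131*(-125 + 50/131)) - (7/3 - ⅑*24) = 50/(131*(-16325/131)) - (7/3 - 8/3) = (50/131)*(-131/16325) - 1*(-⅓) = -2/653 + ⅓ = 647/1959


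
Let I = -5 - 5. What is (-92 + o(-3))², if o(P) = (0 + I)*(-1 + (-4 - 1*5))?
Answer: 64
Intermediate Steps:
I = -10
o(P) = 100 (o(P) = (0 - 10)*(-1 + (-4 - 1*5)) = -10*(-1 + (-4 - 5)) = -10*(-1 - 9) = -10*(-10) = 100)
(-92 + o(-3))² = (-92 + 100)² = 8² = 64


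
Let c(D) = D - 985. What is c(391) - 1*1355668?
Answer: -1356262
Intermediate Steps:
c(D) = -985 + D
c(391) - 1*1355668 = (-985 + 391) - 1*1355668 = -594 - 1355668 = -1356262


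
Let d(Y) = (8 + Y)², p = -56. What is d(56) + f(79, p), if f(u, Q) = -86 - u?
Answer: 3931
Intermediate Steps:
d(56) + f(79, p) = (8 + 56)² + (-86 - 1*79) = 64² + (-86 - 79) = 4096 - 165 = 3931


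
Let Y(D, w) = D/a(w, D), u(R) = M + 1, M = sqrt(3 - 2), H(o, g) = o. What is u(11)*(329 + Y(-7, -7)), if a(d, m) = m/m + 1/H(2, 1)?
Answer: 1946/3 ≈ 648.67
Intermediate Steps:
M = 1 (M = sqrt(1) = 1)
a(d, m) = 3/2 (a(d, m) = m/m + 1/2 = 1 + 1*(1/2) = 1 + 1/2 = 3/2)
u(R) = 2 (u(R) = 1 + 1 = 2)
Y(D, w) = 2*D/3 (Y(D, w) = D/(3/2) = D*(2/3) = 2*D/3)
u(11)*(329 + Y(-7, -7)) = 2*(329 + (2/3)*(-7)) = 2*(329 - 14/3) = 2*(973/3) = 1946/3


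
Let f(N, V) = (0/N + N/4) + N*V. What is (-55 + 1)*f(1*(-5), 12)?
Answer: 6615/2 ≈ 3307.5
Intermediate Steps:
f(N, V) = N/4 + N*V (f(N, V) = (0 + N*(¼)) + N*V = (0 + N/4) + N*V = N/4 + N*V)
(-55 + 1)*f(1*(-5), 12) = (-55 + 1)*((1*(-5))*(¼ + 12)) = -(-270)*49/4 = -54*(-245/4) = 6615/2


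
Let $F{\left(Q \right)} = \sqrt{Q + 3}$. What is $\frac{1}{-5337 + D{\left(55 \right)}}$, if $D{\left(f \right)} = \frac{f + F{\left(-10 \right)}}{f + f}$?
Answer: $- \frac{32285825}{172293305116} - \frac{55 i \sqrt{7}}{172293305116} \approx -0.00018739 - 8.4458 \cdot 10^{-10} i$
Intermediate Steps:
$F{\left(Q \right)} = \sqrt{3 + Q}$
$D{\left(f \right)} = \frac{f + i \sqrt{7}}{2 f}$ ($D{\left(f \right)} = \frac{f + \sqrt{3 - 10}}{f + f} = \frac{f + \sqrt{-7}}{2 f} = \left(f + i \sqrt{7}\right) \frac{1}{2 f} = \frac{f + i \sqrt{7}}{2 f}$)
$\frac{1}{-5337 + D{\left(55 \right)}} = \frac{1}{-5337 + \frac{55 + i \sqrt{7}}{2 \cdot 55}} = \frac{1}{-5337 + \frac{1}{2} \cdot \frac{1}{55} \left(55 + i \sqrt{7}\right)} = \frac{1}{-5337 + \left(\frac{1}{2} + \frac{i \sqrt{7}}{110}\right)} = \frac{1}{- \frac{10673}{2} + \frac{i \sqrt{7}}{110}}$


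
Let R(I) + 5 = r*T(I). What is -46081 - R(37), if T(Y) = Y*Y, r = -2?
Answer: -43338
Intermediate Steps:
T(Y) = Y²
R(I) = -5 - 2*I²
-46081 - R(37) = -46081 - (-5 - 2*37²) = -46081 - (-5 - 2*1369) = -46081 - (-5 - 2738) = -46081 - 1*(-2743) = -46081 + 2743 = -43338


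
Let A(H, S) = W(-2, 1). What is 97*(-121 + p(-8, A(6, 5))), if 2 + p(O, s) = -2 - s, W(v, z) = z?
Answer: -12222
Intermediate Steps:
A(H, S) = 1
p(O, s) = -4 - s (p(O, s) = -2 + (-2 - s) = -4 - s)
97*(-121 + p(-8, A(6, 5))) = 97*(-121 + (-4 - 1*1)) = 97*(-121 + (-4 - 1)) = 97*(-121 - 5) = 97*(-126) = -12222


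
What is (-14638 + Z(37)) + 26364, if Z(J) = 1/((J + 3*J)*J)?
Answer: 64211577/5476 ≈ 11726.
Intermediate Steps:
Z(J) = 1/(4*J²) (Z(J) = 1/(((4*J))*J) = (1/(4*J))/J = 1/(4*J²))
(-14638 + Z(37)) + 26364 = (-14638 + (¼)/37²) + 26364 = (-14638 + (¼)*(1/1369)) + 26364 = (-14638 + 1/5476) + 26364 = -80157687/5476 + 26364 = 64211577/5476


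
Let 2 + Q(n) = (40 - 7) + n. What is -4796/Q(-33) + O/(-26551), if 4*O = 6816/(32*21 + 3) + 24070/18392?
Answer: 526952554366013/219746696400 ≈ 2398.0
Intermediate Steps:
Q(n) = 31 + n (Q(n) = -2 + ((40 - 7) + n) = -2 + (33 + n) = 31 + n)
O = 23601187/8276400 (O = (6816/(32*21 + 3) + 24070/18392)/4 = (6816/(672 + 3) + 24070*(1/18392))/4 = (6816/675 + 12035/9196)/4 = (6816*(1/675) + 12035/9196)/4 = (2272/225 + 12035/9196)/4 = (¼)*(23601187/2069100) = 23601187/8276400 ≈ 2.8516)
-4796/Q(-33) + O/(-26551) = -4796/(31 - 33) + (23601187/8276400)/(-26551) = -4796/(-2) + (23601187/8276400)*(-1/26551) = -4796*(-½) - 23601187/219746696400 = 2398 - 23601187/219746696400 = 526952554366013/219746696400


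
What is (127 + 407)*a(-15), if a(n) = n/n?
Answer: 534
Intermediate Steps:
a(n) = 1
(127 + 407)*a(-15) = (127 + 407)*1 = 534*1 = 534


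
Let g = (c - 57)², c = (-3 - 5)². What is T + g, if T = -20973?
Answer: -20924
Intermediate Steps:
c = 64 (c = (-8)² = 64)
g = 49 (g = (64 - 57)² = 7² = 49)
T + g = -20973 + 49 = -20924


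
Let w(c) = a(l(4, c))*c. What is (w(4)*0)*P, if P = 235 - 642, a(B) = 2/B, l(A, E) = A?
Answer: 0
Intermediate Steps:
w(c) = c/2 (w(c) = (2/4)*c = (2*(1/4))*c = c/2)
P = -407
(w(4)*0)*P = (((1/2)*4)*0)*(-407) = (2*0)*(-407) = 0*(-407) = 0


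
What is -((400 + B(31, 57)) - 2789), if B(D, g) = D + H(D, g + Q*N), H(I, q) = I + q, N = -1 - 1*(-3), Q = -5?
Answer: 2280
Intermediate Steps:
N = 2 (N = -1 + 3 = 2)
B(D, g) = -10 + g + 2*D (B(D, g) = D + (D + (g - 5*2)) = D + (D + (g - 10)) = D + (D + (-10 + g)) = D + (-10 + D + g) = -10 + g + 2*D)
-((400 + B(31, 57)) - 2789) = -((400 + (-10 + 57 + 2*31)) - 2789) = -((400 + (-10 + 57 + 62)) - 2789) = -((400 + 109) - 2789) = -(509 - 2789) = -1*(-2280) = 2280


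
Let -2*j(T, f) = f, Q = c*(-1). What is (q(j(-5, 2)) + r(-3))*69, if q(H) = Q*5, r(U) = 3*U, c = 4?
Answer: -2001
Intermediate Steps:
Q = -4 (Q = 4*(-1) = -4)
j(T, f) = -f/2
q(H) = -20 (q(H) = -4*5 = -20)
(q(j(-5, 2)) + r(-3))*69 = (-20 + 3*(-3))*69 = (-20 - 9)*69 = -29*69 = -2001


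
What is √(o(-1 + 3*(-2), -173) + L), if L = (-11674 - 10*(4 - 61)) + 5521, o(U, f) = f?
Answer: 2*I*√1439 ≈ 75.868*I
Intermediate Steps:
L = -5583 (L = (-11674 - 10*(-57)) + 5521 = (-11674 + 570) + 5521 = -11104 + 5521 = -5583)
√(o(-1 + 3*(-2), -173) + L) = √(-173 - 5583) = √(-5756) = 2*I*√1439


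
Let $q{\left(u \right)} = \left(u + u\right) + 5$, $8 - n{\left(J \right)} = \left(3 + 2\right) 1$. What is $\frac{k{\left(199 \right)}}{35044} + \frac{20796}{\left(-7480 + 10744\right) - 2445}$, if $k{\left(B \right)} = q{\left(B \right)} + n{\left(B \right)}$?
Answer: $\frac{121517923}{4783506} \approx 25.404$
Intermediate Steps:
$n{\left(J \right)} = 3$ ($n{\left(J \right)} = 8 - \left(3 + 2\right) 1 = 8 - 5 \cdot 1 = 8 - 5 = 3$)
$q{\left(u \right)} = 5 + 2 u$ ($q{\left(u \right)} = 2 u + 5 = 5 + 2 u$)
$k{\left(B \right)} = 8 + 2 B$ ($k{\left(B \right)} = \left(5 + 2 B\right) + 3 = 8 + 2 B$)
$\frac{k{\left(199 \right)}}{35044} + \frac{20796}{\left(-7480 + 10744\right) - 2445} = \frac{8 + 2 \cdot 199}{35044} + \frac{20796}{\left(-7480 + 10744\right) - 2445} = \left(8 + 398\right) \frac{1}{35044} + \frac{20796}{3264 - 2445} = 406 \cdot \frac{1}{35044} + \frac{20796}{819} = \frac{203}{17522} + 20796 \cdot \frac{1}{819} = \frac{203}{17522} + \frac{6932}{273} = \frac{121517923}{4783506}$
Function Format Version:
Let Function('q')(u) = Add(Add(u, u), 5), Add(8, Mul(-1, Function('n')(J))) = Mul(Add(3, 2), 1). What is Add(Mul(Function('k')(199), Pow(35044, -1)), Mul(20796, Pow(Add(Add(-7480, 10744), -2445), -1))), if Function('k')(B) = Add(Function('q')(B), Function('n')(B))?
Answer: Rational(121517923, 4783506) ≈ 25.404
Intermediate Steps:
Function('n')(J) = 3 (Function('n')(J) = Add(8, Mul(-1, Mul(Add(3, 2), 1))) = Add(8, Mul(-1, Mul(5, 1))) = Add(8, Mul(-1, 5)) = Add(8, -5) = 3)
Function('q')(u) = Add(5, Mul(2, u)) (Function('q')(u) = Add(Mul(2, u), 5) = Add(5, Mul(2, u)))
Function('k')(B) = Add(8, Mul(2, B)) (Function('k')(B) = Add(Add(5, Mul(2, B)), 3) = Add(8, Mul(2, B)))
Add(Mul(Function('k')(199), Pow(35044, -1)), Mul(20796, Pow(Add(Add(-7480, 10744), -2445), -1))) = Add(Mul(Add(8, Mul(2, 199)), Pow(35044, -1)), Mul(20796, Pow(Add(Add(-7480, 10744), -2445), -1))) = Add(Mul(Add(8, 398), Rational(1, 35044)), Mul(20796, Pow(Add(3264, -2445), -1))) = Add(Mul(406, Rational(1, 35044)), Mul(20796, Pow(819, -1))) = Add(Rational(203, 17522), Mul(20796, Rational(1, 819))) = Add(Rational(203, 17522), Rational(6932, 273)) = Rational(121517923, 4783506)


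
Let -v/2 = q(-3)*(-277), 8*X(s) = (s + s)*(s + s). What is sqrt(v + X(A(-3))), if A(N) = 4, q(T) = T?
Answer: I*sqrt(1654) ≈ 40.669*I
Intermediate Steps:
X(s) = s**2/2 (X(s) = ((s + s)*(s + s))/8 = ((2*s)*(2*s))/8 = (4*s**2)/8 = s**2/2)
v = -1662 (v = -(-6)*(-277) = -2*831 = -1662)
sqrt(v + X(A(-3))) = sqrt(-1662 + (1/2)*4**2) = sqrt(-1662 + (1/2)*16) = sqrt(-1662 + 8) = sqrt(-1654) = I*sqrt(1654)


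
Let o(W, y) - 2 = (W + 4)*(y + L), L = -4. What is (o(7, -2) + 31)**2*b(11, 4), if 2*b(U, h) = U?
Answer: 11979/2 ≈ 5989.5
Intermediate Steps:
b(U, h) = U/2
o(W, y) = 2 + (-4 + y)*(4 + W) (o(W, y) = 2 + (W + 4)*(y - 4) = 2 + (4 + W)*(-4 + y) = 2 + (-4 + y)*(4 + W))
(o(7, -2) + 31)**2*b(11, 4) = ((-14 - 4*7 + 4*(-2) + 7*(-2)) + 31)**2*((1/2)*11) = ((-14 - 28 - 8 - 14) + 31)**2*(11/2) = (-64 + 31)**2*(11/2) = (-33)**2*(11/2) = 1089*(11/2) = 11979/2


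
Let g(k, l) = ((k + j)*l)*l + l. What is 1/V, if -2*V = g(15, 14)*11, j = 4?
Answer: -1/20559 ≈ -4.8640e-5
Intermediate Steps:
g(k, l) = l + l²*(4 + k) (g(k, l) = ((k + 4)*l)*l + l = ((4 + k)*l)*l + l = (l*(4 + k))*l + l = l²*(4 + k) + l = l + l²*(4 + k))
V = -20559 (V = -14*(1 + 4*14 + 15*14)*11/2 = -14*(1 + 56 + 210)*11/2 = -14*267*11/2 = -1869*11 = -½*41118 = -20559)
1/V = 1/(-20559) = -1/20559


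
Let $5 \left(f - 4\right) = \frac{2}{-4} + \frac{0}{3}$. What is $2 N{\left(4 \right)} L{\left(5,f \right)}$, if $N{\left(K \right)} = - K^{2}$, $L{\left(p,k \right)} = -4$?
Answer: $128$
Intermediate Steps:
$f = \frac{39}{10}$ ($f = 4 + \frac{\frac{2}{-4} + \frac{0}{3}}{5} = 4 + \frac{2 \left(- \frac{1}{4}\right) + 0 \cdot \frac{1}{3}}{5} = 4 + \frac{- \frac{1}{2} + 0}{5} = 4 + \frac{1}{5} \left(- \frac{1}{2}\right) = 4 - \frac{1}{10} = \frac{39}{10} \approx 3.9$)
$2 N{\left(4 \right)} L{\left(5,f \right)} = 2 \left(- 4^{2}\right) \left(-4\right) = 2 \left(\left(-1\right) 16\right) \left(-4\right) = 2 \left(-16\right) \left(-4\right) = \left(-32\right) \left(-4\right) = 128$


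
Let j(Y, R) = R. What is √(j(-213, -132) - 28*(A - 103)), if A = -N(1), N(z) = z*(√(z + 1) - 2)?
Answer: 2*√(674 + 7*√2) ≈ 52.303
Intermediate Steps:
N(z) = z*(-2 + √(1 + z)) (N(z) = z*(√(1 + z) - 2) = z*(-2 + √(1 + z)))
A = 2 - √2 (A = -(-2 + √(1 + 1)) = -(-2 + √2) = 2 - √2 ≈ 0.58579)
√(j(-213, -132) - 28*(A - 103)) = √(-132 - 28*((2 - √2) - 103)) = √(-132 - 28*(-101 - √2)) = √(-132 + (2828 + 28*√2)) = √(2696 + 28*√2)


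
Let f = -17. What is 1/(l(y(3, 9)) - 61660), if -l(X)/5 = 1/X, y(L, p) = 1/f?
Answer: -1/61575 ≈ -1.6240e-5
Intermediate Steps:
y(L, p) = -1/17 (y(L, p) = 1/(-17) = -1/17)
l(X) = -5/X
1/(l(y(3, 9)) - 61660) = 1/(-5/(-1/17) - 61660) = 1/(-5*(-17) - 61660) = 1/(85 - 61660) = 1/(-61575) = -1/61575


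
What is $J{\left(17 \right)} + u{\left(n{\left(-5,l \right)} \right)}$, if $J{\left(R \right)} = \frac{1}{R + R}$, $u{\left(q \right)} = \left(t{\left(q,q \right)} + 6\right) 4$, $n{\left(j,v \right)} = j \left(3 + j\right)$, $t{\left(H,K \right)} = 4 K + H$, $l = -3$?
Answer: $\frac{7617}{34} \approx 224.03$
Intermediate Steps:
$t{\left(H,K \right)} = H + 4 K$
$u{\left(q \right)} = 24 + 20 q$ ($u{\left(q \right)} = \left(\left(q + 4 q\right) + 6\right) 4 = \left(5 q + 6\right) 4 = \left(6 + 5 q\right) 4 = 24 + 20 q$)
$J{\left(R \right)} = \frac{1}{2 R}$
$J{\left(17 \right)} + u{\left(n{\left(-5,l \right)} \right)} = \frac{1}{2 \cdot 17} + \left(24 + 20 \left(- 5 \left(3 - 5\right)\right)\right) = \frac{1}{2} \cdot \frac{1}{17} + \left(24 + 20 \left(\left(-5\right) \left(-2\right)\right)\right) = \frac{1}{34} + \left(24 + 20 \cdot 10\right) = \frac{1}{34} + \left(24 + 200\right) = \frac{1}{34} + 224 = \frac{7617}{34}$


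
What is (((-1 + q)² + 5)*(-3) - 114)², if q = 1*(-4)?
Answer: 41616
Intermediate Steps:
q = -4
(((-1 + q)² + 5)*(-3) - 114)² = (((-1 - 4)² + 5)*(-3) - 114)² = (((-5)² + 5)*(-3) - 114)² = ((25 + 5)*(-3) - 114)² = (30*(-3) - 114)² = (-90 - 114)² = (-204)² = 41616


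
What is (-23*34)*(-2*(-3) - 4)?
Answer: -1564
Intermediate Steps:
(-23*34)*(-2*(-3) - 4) = -782*(6 - 4) = -782*2 = -1564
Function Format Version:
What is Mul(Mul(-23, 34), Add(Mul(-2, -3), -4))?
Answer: -1564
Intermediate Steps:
Mul(Mul(-23, 34), Add(Mul(-2, -3), -4)) = Mul(-782, Add(6, -4)) = Mul(-782, 2) = -1564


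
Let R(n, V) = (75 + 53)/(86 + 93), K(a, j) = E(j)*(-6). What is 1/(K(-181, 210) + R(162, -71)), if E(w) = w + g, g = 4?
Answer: -179/229708 ≈ -0.00077925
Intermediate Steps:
E(w) = 4 + w (E(w) = w + 4 = 4 + w)
K(a, j) = -24 - 6*j (K(a, j) = (4 + j)*(-6) = -24 - 6*j)
R(n, V) = 128/179
1/(K(-181, 210) + R(162, -71)) = 1/((-24 - 6*210) + 128/179) = 1/((-24 - 1260) + 128/179) = 1/(-1284 + 128/179) = 1/(-229708/179) = -179/229708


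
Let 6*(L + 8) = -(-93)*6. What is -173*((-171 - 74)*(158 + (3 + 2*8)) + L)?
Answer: 7487440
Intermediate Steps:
L = 85 (L = -8 + (-(-93)*6)/6 = -8 + (-1*(-558))/6 = -8 + (⅙)*558 = -8 + 93 = 85)
-173*((-171 - 74)*(158 + (3 + 2*8)) + L) = -173*((-171 - 74)*(158 + (3 + 2*8)) + 85) = -173*(-245*(158 + (3 + 16)) + 85) = -173*(-245*(158 + 19) + 85) = -173*(-245*177 + 85) = -173*(-43365 + 85) = -173*(-43280) = 7487440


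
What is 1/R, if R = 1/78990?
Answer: 78990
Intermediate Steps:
R = 1/78990 ≈ 1.2660e-5
1/R = 1/(1/78990) = 78990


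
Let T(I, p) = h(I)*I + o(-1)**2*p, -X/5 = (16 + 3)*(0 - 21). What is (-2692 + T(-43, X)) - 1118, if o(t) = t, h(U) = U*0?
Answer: -1815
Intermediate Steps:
h(U) = 0
X = 1995 (X = -5*(16 + 3)*(0 - 21) = -95*(-21) = -5*(-399) = 1995)
T(I, p) = p (T(I, p) = 0*I + (-1)**2*p = 0 + 1*p = 0 + p = p)
(-2692 + T(-43, X)) - 1118 = (-2692 + 1995) - 1118 = -697 - 1118 = -1815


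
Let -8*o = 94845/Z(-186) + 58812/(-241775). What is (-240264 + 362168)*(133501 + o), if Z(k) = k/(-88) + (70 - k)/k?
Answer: 549537228652020608/38391325 ≈ 1.4314e+10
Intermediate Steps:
Z(k) = -k/88 + (70 - k)/k (Z(k) = k*(-1/88) + (70 - k)/k = -k/88 + (70 - k)/k)
o = -11729260981587/729435175 (o = -(94845/(-1 + 70/(-186) - 1/88*(-186)) + 58812/(-241775))/8 = -(94845/(-1 + 70*(-1/186) + 93/44) + 58812*(-1/241775))/8 = -(94845/(-1 - 35/93 + 93/44) - 58812/241775)/8 = -(94845/(3017/4092) - 58812/241775)/8 = -(94845*(4092/3017) - 58812/241775)/8 = -(388105740/3017 - 58812/241775)/8 = -⅛*93834087852696/729435175 = -11729260981587/729435175 ≈ -16080.)
(-240264 + 362168)*(133501 + o) = (-240264 + 362168)*(133501 - 11729260981587/729435175) = 121904*(85651064316088/729435175) = 549537228652020608/38391325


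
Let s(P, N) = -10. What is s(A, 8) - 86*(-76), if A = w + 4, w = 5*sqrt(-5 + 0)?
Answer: 6526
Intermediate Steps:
w = 5*I*sqrt(5) (w = 5*sqrt(-5) = 5*(I*sqrt(5)) = 5*I*sqrt(5) ≈ 11.18*I)
A = 4 + 5*I*sqrt(5) (A = 5*I*sqrt(5) + 4 = 4 + 5*I*sqrt(5) ≈ 4.0 + 11.18*I)
s(A, 8) - 86*(-76) = -10 - 86*(-76) = -10 + 6536 = 6526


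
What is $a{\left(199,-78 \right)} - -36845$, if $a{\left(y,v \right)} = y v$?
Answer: $21323$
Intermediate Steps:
$a{\left(y,v \right)} = v y$
$a{\left(199,-78 \right)} - -36845 = \left(-78\right) 199 - -36845 = -15522 + 36845 = 21323$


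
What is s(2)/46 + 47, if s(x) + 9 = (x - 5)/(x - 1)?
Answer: 1075/23 ≈ 46.739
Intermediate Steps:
s(x) = -9 + (-5 + x)/(-1 + x) (s(x) = -9 + (x - 5)/(x - 1) = -9 + (-5 + x)/(-1 + x))
s(2)/46 + 47 = (4*(1 - 2*2)/(-1 + 2))/46 + 47 = (4*(1 - 4)/1)/46 + 47 = (4*1*(-3))/46 + 47 = (1/46)*(-12) + 47 = -6/23 + 47 = 1075/23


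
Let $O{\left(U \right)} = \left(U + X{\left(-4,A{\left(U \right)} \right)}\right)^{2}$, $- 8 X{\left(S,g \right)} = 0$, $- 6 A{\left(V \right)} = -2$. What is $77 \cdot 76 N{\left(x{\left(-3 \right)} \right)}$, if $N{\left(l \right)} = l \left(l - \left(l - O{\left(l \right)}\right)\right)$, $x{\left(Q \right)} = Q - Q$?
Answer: $0$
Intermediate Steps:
$A{\left(V \right)} = \frac{1}{3}$ ($A{\left(V \right)} = \left(- \frac{1}{6}\right) \left(-2\right) = \frac{1}{3}$)
$x{\left(Q \right)} = 0$
$X{\left(S,g \right)} = 0$ ($X{\left(S,g \right)} = \left(- \frac{1}{8}\right) 0 = 0$)
$O{\left(U \right)} = U^{2}$ ($O{\left(U \right)} = \left(U + 0\right)^{2} = U^{2}$)
$N{\left(l \right)} = l^{3}$ ($N{\left(l \right)} = l \left(l + \left(l^{2} - l\right)\right) = l l^{2} = l^{3}$)
$77 \cdot 76 N{\left(x{\left(-3 \right)} \right)} = 77 \cdot 76 \cdot 0^{3} = 5852 \cdot 0 = 0$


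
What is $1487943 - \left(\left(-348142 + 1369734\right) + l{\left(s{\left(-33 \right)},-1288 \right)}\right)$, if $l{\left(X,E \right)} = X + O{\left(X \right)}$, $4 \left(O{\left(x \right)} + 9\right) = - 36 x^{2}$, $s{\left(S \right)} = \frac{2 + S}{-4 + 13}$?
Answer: $\frac{4198232}{9} \approx 4.6647 \cdot 10^{5}$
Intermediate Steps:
$s{\left(S \right)} = \frac{2}{9} + \frac{S}{9}$ ($s{\left(S \right)} = \frac{2 + S}{9} = \left(2 + S\right) \frac{1}{9} = \frac{2}{9} + \frac{S}{9}$)
$O{\left(x \right)} = -9 - 9 x^{2}$ ($O{\left(x \right)} = -9 + \frac{\left(-36\right) x^{2}}{4} = -9 - 9 x^{2}$)
$l{\left(X,E \right)} = -9 + X - 9 X^{2}$ ($l{\left(X,E \right)} = X - \left(9 + 9 X^{2}\right) = -9 + X - 9 X^{2}$)
$1487943 - \left(\left(-348142 + 1369734\right) + l{\left(s{\left(-33 \right)},-1288 \right)}\right) = 1487943 - \left(\left(-348142 + 1369734\right) - \left(\frac{112}{9} + 9 \left(\frac{2}{9} + \frac{1}{9} \left(-33\right)\right)^{2}\right)\right) = 1487943 - \left(1021592 - \left(\frac{112}{9} + 9 \left(\frac{2}{9} - \frac{11}{3}\right)^{2}\right)\right) = 1487943 - \left(1021592 - \left(\frac{112}{9} + \frac{961}{9}\right)\right) = 1487943 - \left(1021592 - \frac{1073}{9}\right) = 1487943 - \frac{9193255}{9} = \frac{4198232}{9}$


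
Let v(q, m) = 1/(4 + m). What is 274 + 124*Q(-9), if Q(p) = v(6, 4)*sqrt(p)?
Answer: 274 + 93*I/2 ≈ 274.0 + 46.5*I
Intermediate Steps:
Q(p) = sqrt(p)/8 (Q(p) = sqrt(p)/(4 + 4) = sqrt(p)/8)
274 + 124*Q(-9) = 274 + 124*(sqrt(-9)/8) = 274 + 124*((3*I)/8) = 274 + 124*(3*I/8) = 274 + 93*I/2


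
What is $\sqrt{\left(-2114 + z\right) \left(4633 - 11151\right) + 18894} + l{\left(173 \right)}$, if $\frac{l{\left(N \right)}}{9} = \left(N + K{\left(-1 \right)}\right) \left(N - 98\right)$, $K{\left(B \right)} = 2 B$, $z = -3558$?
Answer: $115425 + \sqrt{36988990} \approx 1.2151 \cdot 10^{5}$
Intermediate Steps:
$l{\left(N \right)} = 9 \left(-98 + N\right) \left(-2 + N\right)$ ($l{\left(N \right)} = 9 \left(N + 2 \left(-1\right)\right) \left(N - 98\right) = 9 \left(N - 2\right) \left(-98 + N\right) = 9 \left(-2 + N\right) \left(-98 + N\right) = 9 \left(-98 + N\right) \left(-2 + N\right)$)
$\sqrt{\left(-2114 + z\right) \left(4633 - 11151\right) + 18894} + l{\left(173 \right)} = \sqrt{\left(-2114 - 3558\right) \left(4633 - 11151\right) + 18894} + \left(1764 - 155700 + 9 \cdot 173^{2}\right) = \sqrt{\left(-5672\right) \left(-6518\right) + 18894} + \left(1764 - 155700 + 9 \cdot 29929\right) = \sqrt{36970096 + 18894} + \left(1764 - 155700 + 269361\right) = \sqrt{36988990} + 115425 = 115425 + \sqrt{36988990}$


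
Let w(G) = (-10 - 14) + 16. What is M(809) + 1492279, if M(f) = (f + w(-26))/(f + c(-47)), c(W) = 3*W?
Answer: 996843173/668 ≈ 1.4923e+6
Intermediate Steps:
w(G) = -8 (w(G) = -24 + 16 = -8)
M(f) = (-8 + f)/(-141 + f) (M(f) = (f - 8)/(f + 3*(-47)) = (-8 + f)/(f - 141) = (-8 + f)/(-141 + f))
M(809) + 1492279 = (-8 + 809)/(-141 + 809) + 1492279 = 801/668 + 1492279 = 996843173/668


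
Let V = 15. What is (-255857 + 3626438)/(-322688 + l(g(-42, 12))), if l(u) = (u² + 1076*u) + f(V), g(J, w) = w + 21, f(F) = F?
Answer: -3370581/286076 ≈ -11.782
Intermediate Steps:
g(J, w) = 21 + w
l(u) = 15 + u² + 1076*u (l(u) = (u² + 1076*u) + 15 = 15 + u² + 1076*u)
(-255857 + 3626438)/(-322688 + l(g(-42, 12))) = (-255857 + 3626438)/(-322688 + (15 + (21 + 12)² + 1076*(21 + 12))) = 3370581/(-322688 + (15 + 33² + 1076*33)) = 3370581/(-322688 + (15 + 1089 + 35508)) = 3370581/(-322688 + 36612) = 3370581/(-286076) = 3370581*(-1/286076) = -3370581/286076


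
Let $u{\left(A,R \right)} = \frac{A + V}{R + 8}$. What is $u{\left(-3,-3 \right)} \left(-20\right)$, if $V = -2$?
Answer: $20$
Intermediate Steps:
$u{\left(A,R \right)} = \frac{-2 + A}{8 + R}$ ($u{\left(A,R \right)} = \frac{A - 2}{R + 8} = \frac{-2 + A}{8 + R}$)
$u{\left(-3,-3 \right)} \left(-20\right) = \frac{-2 - 3}{8 - 3} \left(-20\right) = \frac{1}{5} \left(-5\right) \left(-20\right) = \left(-1\right) \left(-20\right) = 20$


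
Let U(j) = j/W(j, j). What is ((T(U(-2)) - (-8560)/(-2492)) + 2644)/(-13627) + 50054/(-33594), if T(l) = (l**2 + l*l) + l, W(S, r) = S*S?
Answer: -240102019151/142600163937 ≈ -1.6837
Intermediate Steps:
W(S, r) = S**2
U(j) = 1/j (U(j) = j/(j**2) = j/j**2 = 1/j)
T(l) = l + 2*l**2 (T(l) = (l**2 + l**2) + l = 2*l**2 + l = l + 2*l**2)
((T(U(-2)) - (-8560)/(-2492)) + 2644)/(-13627) + 50054/(-33594) = (((1 + 2/(-2))/(-2) - (-8560)/(-2492)) + 2644)/(-13627) + 50054/(-33594) = ((-(1 + 2*(-1/2))/2 - (-8560)*(-1)/2492) + 2644)*(-1/13627) + 50054*(-1/33594) = ((-(1 - 1)/2 - 1*2140/623) + 2644)*(-1/13627) - 25027/16797 = ((-1/2*0 - 2140/623) + 2644)*(-1/13627) - 25027/16797 = ((0 - 2140/623) + 2644)*(-1/13627) - 25027/16797 = (-2140/623 + 2644)*(-1/13627) - 25027/16797 = (1645072/623)*(-1/13627) - 25027/16797 = -1645072/8489621 - 25027/16797 = -240102019151/142600163937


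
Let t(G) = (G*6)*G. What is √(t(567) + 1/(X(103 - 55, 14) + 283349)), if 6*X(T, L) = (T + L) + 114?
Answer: √1394097540510372555/850135 ≈ 1388.9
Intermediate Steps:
X(T, L) = 19 + L/6 + T/6 (X(T, L) = ((T + L) + 114)/6 = ((L + T) + 114)/6 = (114 + L + T)/6 = 19 + L/6 + T/6)
t(G) = 6*G² (t(G) = (6*G)*G = 6*G²)
√(t(567) + 1/(X(103 - 55, 14) + 283349)) = √(6*567² + 1/((19 + (⅙)*14 + (103 - 55)/6) + 283349)) = √(6*321489 + 1/((19 + 7/3 + (⅙)*48) + 283349)) = √(1928934 + 1/((19 + 7/3 + 8) + 283349)) = √(1928934 + 1/(88/3 + 283349)) = √(1928934 + 1/(850135/3)) = √(1928934 + 3/850135) = √(1639854306093/850135) = √1394097540510372555/850135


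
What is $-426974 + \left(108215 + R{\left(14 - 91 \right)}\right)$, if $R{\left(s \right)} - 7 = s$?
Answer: $-318829$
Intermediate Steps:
$R{\left(s \right)} = 7 + s$
$-426974 + \left(108215 + R{\left(14 - 91 \right)}\right) = -426974 + \left(108215 + \left(7 + \left(14 - 91\right)\right)\right) = -426974 + \left(108215 + \left(7 - 77\right)\right) = -426974 + \left(108215 - 70\right) = -426974 + 108145 = -318829$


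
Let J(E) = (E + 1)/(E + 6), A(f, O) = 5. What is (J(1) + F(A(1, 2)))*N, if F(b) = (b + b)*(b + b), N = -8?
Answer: -5616/7 ≈ -802.29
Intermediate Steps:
J(E) = (1 + E)/(6 + E)
F(b) = 4*b**2 (F(b) = (2*b)*(2*b) = 4*b**2)
(J(1) + F(A(1, 2)))*N = ((1 + 1)/(6 + 1) + 4*5**2)*(-8) = (2/7 + 4*25)*(-8) = ((1/7)*2 + 100)*(-8) = (2/7 + 100)*(-8) = (702/7)*(-8) = -5616/7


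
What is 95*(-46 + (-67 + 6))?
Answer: -10165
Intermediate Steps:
95*(-46 + (-67 + 6)) = 95*(-46 - 61) = 95*(-107) = -10165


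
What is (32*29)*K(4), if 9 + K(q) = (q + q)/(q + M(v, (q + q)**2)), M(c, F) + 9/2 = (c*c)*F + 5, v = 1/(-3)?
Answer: -1611936/209 ≈ -7712.6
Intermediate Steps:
v = -1/3 ≈ -0.33333
M(c, F) = 1/2 + F*c**2 (M(c, F) = -9/2 + ((c*c)*F + 5) = -9/2 + (c**2*F + 5) = -9/2 + (F*c**2 + 5) = -9/2 + (5 + F*c**2) = 1/2 + F*c**2)
K(q) = -9 + 2*q/(1/2 + q + 4*q**2/9) (K(q) = -9 + (q + q)/(q + (1/2 + (q + q)**2*(-1/3)**2)) = -9 + (2*q)/(q + (1/2 + (2*q)**2*(1/9))) = -9 + (2*q)/(q + (1/2 + (4*q**2)*(1/9))) = -9 + (2*q)/(q + (1/2 + 4*q**2/9)) = -9 + (2*q)/(1/2 + q + 4*q**2/9) = -9 + 2*q/(1/2 + q + 4*q**2/9))
(32*29)*K(4) = (32*29)*(9*(-9 - 14*4 - 8*4**2)/(9 + 8*4**2 + 18*4)) = 928*(9*(-9 - 56 - 8*16)/(9 + 8*16 + 72)) = 928*(9*(-9 - 56 - 128)/(9 + 128 + 72)) = 928*(9*(-193)/209) = 928*(9*(1/209)*(-193)) = 928*(-1737/209) = -1611936/209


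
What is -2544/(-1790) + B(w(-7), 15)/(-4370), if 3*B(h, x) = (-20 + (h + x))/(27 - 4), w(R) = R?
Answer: 2557046/1799129 ≈ 1.4213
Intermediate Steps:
B(h, x) = -20/69 + h/69 + x/69 (B(h, x) = ((-20 + (h + x))/(27 - 4))/3 = ((-20 + h + x)/23)/3 = ((-20 + h + x)*(1/23))/3 = (-20/23 + h/23 + x/23)/3 = -20/69 + h/69 + x/69)
-2544/(-1790) + B(w(-7), 15)/(-4370) = -2544/(-1790) + (-20/69 + (1/69)*(-7) + (1/69)*15)/(-4370) = -2544*(-1/1790) + (-20/69 - 7/69 + 5/23)*(-1/4370) = 1272/895 - 4/23*(-1/4370) = 1272/895 + 2/50255 = 2557046/1799129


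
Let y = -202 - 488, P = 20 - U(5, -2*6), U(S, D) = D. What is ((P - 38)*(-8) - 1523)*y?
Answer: 1017750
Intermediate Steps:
P = 32 (P = 20 - (-2)*6 = 20 - 1*(-12) = 20 + 12 = 32)
y = -690
((P - 38)*(-8) - 1523)*y = ((32 - 38)*(-8) - 1523)*(-690) = (-6*(-8) - 1523)*(-690) = (48 - 1523)*(-690) = -1475*(-690) = 1017750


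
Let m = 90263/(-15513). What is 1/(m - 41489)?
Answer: -15513/643709120 ≈ -2.4099e-5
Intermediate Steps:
m = -90263/15513 (m = 90263*(-1/15513) = -90263/15513 ≈ -5.8185)
1/(m - 41489) = 1/(-90263/15513 - 41489) = 1/(-643709120/15513) = -15513/643709120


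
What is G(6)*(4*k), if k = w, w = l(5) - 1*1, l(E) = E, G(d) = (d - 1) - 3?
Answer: 32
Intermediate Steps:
G(d) = -4 + d (G(d) = (-1 + d) - 3 = -4 + d)
w = 4 (w = 5 - 1*1 = 5 - 1 = 4)
k = 4
G(6)*(4*k) = (-4 + 6)*(4*4) = 2*16 = 32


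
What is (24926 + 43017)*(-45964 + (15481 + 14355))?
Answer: -1095784704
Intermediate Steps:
(24926 + 43017)*(-45964 + (15481 + 14355)) = 67943*(-45964 + 29836) = 67943*(-16128) = -1095784704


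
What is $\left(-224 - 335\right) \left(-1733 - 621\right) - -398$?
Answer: $1316284$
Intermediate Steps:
$\left(-224 - 335\right) \left(-1733 - 621\right) - -398 = \left(-559\right) \left(-2354\right) + 398 = 1315886 + 398 = 1316284$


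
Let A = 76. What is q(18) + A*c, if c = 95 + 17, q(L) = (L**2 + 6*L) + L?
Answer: 8962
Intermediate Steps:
q(L) = L**2 + 7*L
c = 112
q(18) + A*c = 18*(7 + 18) + 76*112 = 18*25 + 8512 = 450 + 8512 = 8962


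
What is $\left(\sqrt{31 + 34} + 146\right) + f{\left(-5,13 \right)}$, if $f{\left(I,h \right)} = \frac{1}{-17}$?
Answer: $\frac{2481}{17} + \sqrt{65} \approx 154.0$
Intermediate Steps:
$f{\left(I,h \right)} = - \frac{1}{17}$
$\left(\sqrt{31 + 34} + 146\right) + f{\left(-5,13 \right)} = \left(\sqrt{31 + 34} + 146\right) - \frac{1}{17} = \left(\sqrt{65} + 146\right) - \frac{1}{17} = \left(146 + \sqrt{65}\right) - \frac{1}{17} = \frac{2481}{17} + \sqrt{65}$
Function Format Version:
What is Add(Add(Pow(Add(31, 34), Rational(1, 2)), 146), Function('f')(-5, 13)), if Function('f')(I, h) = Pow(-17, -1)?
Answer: Add(Rational(2481, 17), Pow(65, Rational(1, 2))) ≈ 154.00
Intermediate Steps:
Function('f')(I, h) = Rational(-1, 17)
Add(Add(Pow(Add(31, 34), Rational(1, 2)), 146), Function('f')(-5, 13)) = Add(Add(Pow(Add(31, 34), Rational(1, 2)), 146), Rational(-1, 17)) = Add(Add(Pow(65, Rational(1, 2)), 146), Rational(-1, 17)) = Add(Add(146, Pow(65, Rational(1, 2))), Rational(-1, 17)) = Add(Rational(2481, 17), Pow(65, Rational(1, 2)))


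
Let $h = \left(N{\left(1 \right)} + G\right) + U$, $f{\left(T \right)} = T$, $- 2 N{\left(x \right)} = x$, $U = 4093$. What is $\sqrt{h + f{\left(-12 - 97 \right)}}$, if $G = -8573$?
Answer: $\frac{i \sqrt{18358}}{2} \approx 67.746 i$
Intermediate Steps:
$N{\left(x \right)} = - \frac{x}{2}$
$h = - \frac{8961}{2}$ ($h = \left(\left(- \frac{1}{2}\right) 1 - 8573\right) + 4093 = \left(- \frac{1}{2} - 8573\right) + 4093 = - \frac{17147}{2} + 4093 = - \frac{8961}{2} \approx -4480.5$)
$\sqrt{h + f{\left(-12 - 97 \right)}} = \sqrt{- \frac{8961}{2} - 109} = \sqrt{- \frac{9179}{2}} = \frac{i \sqrt{18358}}{2}$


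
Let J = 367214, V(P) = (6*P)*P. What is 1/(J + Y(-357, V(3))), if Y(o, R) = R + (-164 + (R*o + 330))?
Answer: 1/348156 ≈ 2.8723e-6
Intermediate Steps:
V(P) = 6*P**2
Y(o, R) = 166 + R + R*o (Y(o, R) = R + (-164 + (330 + R*o)) = R + (166 + R*o) = 166 + R + R*o)
1/(J + Y(-357, V(3))) = 1/(367214 + (166 + 6*3**2 + (6*3**2)*(-357))) = 1/(367214 + (166 + 6*9 + (6*9)*(-357))) = 1/(367214 + (166 + 54 + 54*(-357))) = 1/(367214 + (166 + 54 - 19278)) = 1/(367214 - 19058) = 1/348156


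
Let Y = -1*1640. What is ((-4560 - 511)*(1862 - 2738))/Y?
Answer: -1110549/410 ≈ -2708.7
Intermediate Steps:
Y = -1640
((-4560 - 511)*(1862 - 2738))/Y = ((-4560 - 511)*(1862 - 2738))/(-1640) = -5071*(-876)*(-1/1640) = 4442196*(-1/1640) = -1110549/410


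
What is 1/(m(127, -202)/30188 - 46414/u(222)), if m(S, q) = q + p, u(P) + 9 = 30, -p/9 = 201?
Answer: -633948/1401188063 ≈ -0.00045244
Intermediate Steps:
p = -1809 (p = -9*201 = -1809)
u(P) = 21 (u(P) = -9 + 30 = 21)
m(S, q) = -1809 + q (m(S, q) = q - 1809 = -1809 + q)
1/(m(127, -202)/30188 - 46414/u(222)) = 1/((-1809 - 202)/30188 - 46414/21) = 1/(-2011*1/30188 - 46414*1/21) = 1/(-2011/30188 - 46414/21) = 1/(-1401188063/633948) = -633948/1401188063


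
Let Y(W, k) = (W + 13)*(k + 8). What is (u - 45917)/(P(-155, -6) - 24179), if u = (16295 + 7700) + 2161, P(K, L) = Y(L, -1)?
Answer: 19761/24130 ≈ 0.81894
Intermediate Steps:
Y(W, k) = (8 + k)*(13 + W) (Y(W, k) = (13 + W)*(8 + k) = (8 + k)*(13 + W))
P(K, L) = 91 + 7*L (P(K, L) = 104 + 8*L + 13*(-1) + L*(-1) = 104 + 8*L - 13 - L = 91 + 7*L)
u = 26156 (u = 23995 + 2161 = 26156)
(u - 45917)/(P(-155, -6) - 24179) = (26156 - 45917)/((91 + 7*(-6)) - 24179) = -19761/((91 - 42) - 24179) = -19761/(49 - 24179) = -19761/(-24130) = -19761*(-1/24130) = 19761/24130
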